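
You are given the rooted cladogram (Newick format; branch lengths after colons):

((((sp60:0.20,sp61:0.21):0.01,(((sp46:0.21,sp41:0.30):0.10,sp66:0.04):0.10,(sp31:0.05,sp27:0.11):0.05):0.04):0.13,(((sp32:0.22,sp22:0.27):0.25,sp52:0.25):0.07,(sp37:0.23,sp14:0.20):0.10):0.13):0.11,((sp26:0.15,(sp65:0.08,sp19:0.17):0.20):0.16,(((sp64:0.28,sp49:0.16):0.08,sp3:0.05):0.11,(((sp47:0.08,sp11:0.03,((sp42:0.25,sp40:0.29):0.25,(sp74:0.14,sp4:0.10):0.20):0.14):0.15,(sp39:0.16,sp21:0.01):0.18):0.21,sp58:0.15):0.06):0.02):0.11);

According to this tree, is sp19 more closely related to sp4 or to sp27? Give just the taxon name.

sp4

The MRCA of sp19 and sp4 subtends ((sp26,(sp65,sp19)),(((sp64,sp49),sp3),(((sp47,sp11,((sp42,sp40),(sp74,sp4))),(sp39,sp21)),sp58))) (15 taxa).
The MRCA of sp19 and sp27 is the root, subtending the entire tree (27 taxa).
The first is nested inside the second, so sp19 shares a more recent common ancestor with sp4.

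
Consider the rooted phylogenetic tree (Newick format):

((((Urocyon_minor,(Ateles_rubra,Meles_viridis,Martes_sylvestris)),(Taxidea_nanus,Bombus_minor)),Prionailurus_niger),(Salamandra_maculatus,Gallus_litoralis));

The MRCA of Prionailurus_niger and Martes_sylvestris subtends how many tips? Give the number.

7

The MRCA of Prionailurus_niger and Martes_sylvestris is the node subtending (((Urocyon_minor,(Ateles_rubra,Meles_viridis,Martes_sylvestris)),(Taxidea_nanus,Bombus_minor)),Prionailurus_niger).
That clade contains 7 terminal taxa: Ateles_rubra, Bombus_minor, Martes_sylvestris, Meles_viridis, Prionailurus_niger, Taxidea_nanus, Urocyon_minor.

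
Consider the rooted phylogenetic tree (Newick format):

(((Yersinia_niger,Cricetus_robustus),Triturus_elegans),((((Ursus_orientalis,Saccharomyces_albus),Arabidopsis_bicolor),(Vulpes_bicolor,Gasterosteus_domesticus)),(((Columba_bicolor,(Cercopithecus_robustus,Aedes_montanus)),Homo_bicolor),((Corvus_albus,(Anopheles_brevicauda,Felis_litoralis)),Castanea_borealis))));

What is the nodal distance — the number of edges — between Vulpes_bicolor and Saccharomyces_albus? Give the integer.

The MRCA of Vulpes_bicolor and Saccharomyces_albus is the node subtending (((Ursus_orientalis,Saccharomyces_albus),Arabidopsis_bicolor),(Vulpes_bicolor,Gasterosteus_domesticus)).
From Vulpes_bicolor up to that node: 2 branches. From Saccharomyces_albus up to the same node: 3 branches. Total: 2 + 3 = 5.

5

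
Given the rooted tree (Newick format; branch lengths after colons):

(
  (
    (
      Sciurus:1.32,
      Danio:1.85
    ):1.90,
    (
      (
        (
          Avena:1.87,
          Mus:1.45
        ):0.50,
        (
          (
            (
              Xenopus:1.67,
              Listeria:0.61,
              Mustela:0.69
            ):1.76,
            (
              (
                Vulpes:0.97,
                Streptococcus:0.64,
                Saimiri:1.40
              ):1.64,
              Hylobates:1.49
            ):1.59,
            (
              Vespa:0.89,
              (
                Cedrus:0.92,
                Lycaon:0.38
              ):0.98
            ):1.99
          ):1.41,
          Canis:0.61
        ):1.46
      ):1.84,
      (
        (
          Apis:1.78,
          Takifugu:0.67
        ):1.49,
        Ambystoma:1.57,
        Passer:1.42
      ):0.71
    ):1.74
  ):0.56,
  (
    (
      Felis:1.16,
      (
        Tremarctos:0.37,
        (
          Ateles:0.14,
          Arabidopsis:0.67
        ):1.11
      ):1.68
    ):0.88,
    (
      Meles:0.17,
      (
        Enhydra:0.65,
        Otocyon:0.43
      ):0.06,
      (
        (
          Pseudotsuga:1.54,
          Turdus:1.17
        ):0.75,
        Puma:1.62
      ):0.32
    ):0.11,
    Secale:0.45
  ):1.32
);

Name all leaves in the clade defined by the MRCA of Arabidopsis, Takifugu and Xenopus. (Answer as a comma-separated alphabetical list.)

Ambystoma, Apis, Arabidopsis, Ateles, Avena, Canis, Cedrus, Danio, Enhydra, Felis, Hylobates, Listeria, Lycaon, Meles, Mus, Mustela, Otocyon, Passer, Pseudotsuga, Puma, Saimiri, Sciurus, Secale, Streptococcus, Takifugu, Tremarctos, Turdus, Vespa, Vulpes, Xenopus

Tracing Arabidopsis: it sits inside (Ateles,Arabidopsis).
Tracing Takifugu: it sits inside (Apis,Takifugu).
Tracing Xenopus: it sits inside (Xenopus,Listeria,Mustela).
The smallest clade enclosing all 3 is the whole tree (their MRCA is the root), so the answer is all 30 tips in alphabetical order.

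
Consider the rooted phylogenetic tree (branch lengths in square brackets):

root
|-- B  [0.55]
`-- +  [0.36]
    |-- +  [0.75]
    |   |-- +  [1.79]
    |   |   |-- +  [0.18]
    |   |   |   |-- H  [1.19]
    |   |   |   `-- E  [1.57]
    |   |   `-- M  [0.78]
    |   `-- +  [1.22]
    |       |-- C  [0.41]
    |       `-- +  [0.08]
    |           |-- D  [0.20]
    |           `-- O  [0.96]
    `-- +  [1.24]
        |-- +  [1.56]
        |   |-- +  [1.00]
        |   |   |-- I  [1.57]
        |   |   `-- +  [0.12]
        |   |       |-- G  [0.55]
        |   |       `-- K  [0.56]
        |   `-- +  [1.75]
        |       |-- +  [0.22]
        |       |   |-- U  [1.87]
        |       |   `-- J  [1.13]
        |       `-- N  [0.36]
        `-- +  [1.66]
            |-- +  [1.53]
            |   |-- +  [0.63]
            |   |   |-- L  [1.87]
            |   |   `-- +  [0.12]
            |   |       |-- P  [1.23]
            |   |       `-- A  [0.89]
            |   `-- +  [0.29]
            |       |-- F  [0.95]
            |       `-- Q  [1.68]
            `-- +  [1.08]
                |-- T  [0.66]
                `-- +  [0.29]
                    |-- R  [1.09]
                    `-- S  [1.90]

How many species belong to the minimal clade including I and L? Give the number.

The MRCA of I and L is the node subtending (((I,(G,K)),((U,J),N)),(((L,(P,A)),(F,Q)),(T,(R,S)))).
That clade contains 14 terminal taxa: A, F, G, I, J, K, L, N, P, Q, R, S, T, U.

14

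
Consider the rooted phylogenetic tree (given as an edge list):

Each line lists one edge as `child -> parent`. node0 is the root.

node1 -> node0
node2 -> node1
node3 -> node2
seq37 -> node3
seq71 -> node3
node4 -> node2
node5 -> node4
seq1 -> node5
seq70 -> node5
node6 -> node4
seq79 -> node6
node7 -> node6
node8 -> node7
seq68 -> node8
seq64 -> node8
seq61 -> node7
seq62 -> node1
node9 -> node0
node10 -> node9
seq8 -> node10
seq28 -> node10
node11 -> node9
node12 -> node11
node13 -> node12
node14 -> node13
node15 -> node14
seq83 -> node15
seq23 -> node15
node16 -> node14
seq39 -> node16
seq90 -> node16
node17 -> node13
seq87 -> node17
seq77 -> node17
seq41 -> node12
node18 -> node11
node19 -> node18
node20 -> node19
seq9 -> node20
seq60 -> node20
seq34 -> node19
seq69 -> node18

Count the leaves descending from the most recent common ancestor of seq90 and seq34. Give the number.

11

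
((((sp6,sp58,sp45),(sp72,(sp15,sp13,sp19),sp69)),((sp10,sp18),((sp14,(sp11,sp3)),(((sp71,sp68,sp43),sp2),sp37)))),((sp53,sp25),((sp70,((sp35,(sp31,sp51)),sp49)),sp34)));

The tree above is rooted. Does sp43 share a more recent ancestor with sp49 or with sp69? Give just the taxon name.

sp69

The MRCA of sp43 and sp69 subtends (((sp6,sp58,sp45),(sp72,(sp15,sp13,sp19),sp69)),((sp10,sp18),((sp14,(sp11,sp3)),(((sp71,sp68,sp43),sp2),sp37)))) (18 taxa).
The MRCA of sp43 and sp49 is the root, subtending the entire tree (26 taxa).
The first is nested inside the second, so sp43 shares a more recent common ancestor with sp69.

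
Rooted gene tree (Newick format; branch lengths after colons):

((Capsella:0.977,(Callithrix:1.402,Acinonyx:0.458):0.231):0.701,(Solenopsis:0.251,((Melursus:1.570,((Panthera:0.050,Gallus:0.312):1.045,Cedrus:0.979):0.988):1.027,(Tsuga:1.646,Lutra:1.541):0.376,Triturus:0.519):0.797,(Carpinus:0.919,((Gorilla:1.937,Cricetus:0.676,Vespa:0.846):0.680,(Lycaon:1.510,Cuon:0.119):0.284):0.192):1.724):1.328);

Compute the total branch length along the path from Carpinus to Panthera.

6.550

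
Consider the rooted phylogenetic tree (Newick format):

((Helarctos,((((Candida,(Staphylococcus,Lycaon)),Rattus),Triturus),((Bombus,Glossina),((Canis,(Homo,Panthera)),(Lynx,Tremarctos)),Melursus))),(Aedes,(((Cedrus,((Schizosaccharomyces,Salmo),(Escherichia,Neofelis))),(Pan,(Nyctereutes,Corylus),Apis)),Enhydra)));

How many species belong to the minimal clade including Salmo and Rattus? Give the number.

The MRCA of Salmo and Rattus is the root, so the clade is the entire tree.
That clade contains 25 terminal taxa: Aedes, Apis, Bombus, Candida, Canis, Cedrus, Corylus, Enhydra, Escherichia, Glossina, Helarctos, Homo, Lycaon, Lynx, Melursus, Neofelis, Nyctereutes, Pan, Panthera, Rattus, Salmo, Schizosaccharomyces, Staphylococcus, Tremarctos, Triturus.

25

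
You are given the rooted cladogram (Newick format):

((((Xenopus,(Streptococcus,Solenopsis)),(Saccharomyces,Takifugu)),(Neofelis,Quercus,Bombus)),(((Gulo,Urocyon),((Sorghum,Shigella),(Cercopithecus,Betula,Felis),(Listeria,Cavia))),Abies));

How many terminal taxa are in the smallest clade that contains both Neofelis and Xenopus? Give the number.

The MRCA of Neofelis and Xenopus is the node subtending (((Xenopus,(Streptococcus,Solenopsis)),(Saccharomyces,Takifugu)),(Neofelis,Quercus,Bombus)).
That clade contains 8 terminal taxa: Bombus, Neofelis, Quercus, Saccharomyces, Solenopsis, Streptococcus, Takifugu, Xenopus.

8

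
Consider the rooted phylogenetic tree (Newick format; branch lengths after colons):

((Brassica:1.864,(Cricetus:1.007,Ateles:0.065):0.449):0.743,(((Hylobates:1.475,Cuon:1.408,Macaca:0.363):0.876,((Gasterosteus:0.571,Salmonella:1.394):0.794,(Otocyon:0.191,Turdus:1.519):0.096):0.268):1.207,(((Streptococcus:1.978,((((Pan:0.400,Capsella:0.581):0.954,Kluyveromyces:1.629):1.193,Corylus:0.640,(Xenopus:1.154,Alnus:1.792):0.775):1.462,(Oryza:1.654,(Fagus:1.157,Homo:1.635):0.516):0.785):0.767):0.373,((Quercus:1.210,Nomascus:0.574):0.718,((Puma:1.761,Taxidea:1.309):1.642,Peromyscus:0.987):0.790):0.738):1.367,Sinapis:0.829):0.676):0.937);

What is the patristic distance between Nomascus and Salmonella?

The path runs Nomascus → … → MRCA → … → Salmonella; the MRCA is the node subtending (((Hylobates,Cuon,Macaca),((Gasterosteus,Salmonella),(Otocyon,Turdus))),(((Streptococcus,((((Pan,Capsella),Kluyveromyces),Corylus,(Xenopus,Alnus)),(Oryza,(Fagus,Homo)))),((Quercus,Nomascus),((Puma,Taxidea),Peromyscus))),Sinapis)).
Branch lengths along that path: 0.574 + 0.718 + 0.738 + 1.367 + 0.676 + 1.207 + 0.268 + 0.794 + 1.394 = 7.736.

7.736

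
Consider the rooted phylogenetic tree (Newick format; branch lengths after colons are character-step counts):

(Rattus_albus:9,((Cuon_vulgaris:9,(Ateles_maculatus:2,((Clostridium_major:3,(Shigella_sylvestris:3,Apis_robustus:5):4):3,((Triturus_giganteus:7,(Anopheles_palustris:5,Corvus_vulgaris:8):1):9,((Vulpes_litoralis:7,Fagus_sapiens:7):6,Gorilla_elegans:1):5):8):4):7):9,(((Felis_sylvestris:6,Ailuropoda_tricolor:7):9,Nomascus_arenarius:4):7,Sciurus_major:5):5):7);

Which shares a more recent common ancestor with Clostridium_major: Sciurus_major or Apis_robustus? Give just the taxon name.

The MRCA of Clostridium_major and Apis_robustus subtends (Clostridium_major,(Shigella_sylvestris,Apis_robustus)) (3 taxa).
The MRCA of Clostridium_major and Sciurus_major subtends ((Cuon_vulgaris,(Ateles_maculatus,((Clostridium_major,(Shigella_sylvestris,Apis_robustus)),((Triturus_giganteus,(Anopheles_palustris,Corvus_vulgaris)),((Vulpes_litoralis,Fagus_sapiens),Gorilla_elegans))))),(((Felis_sylvestris,Ailuropoda_tricolor),Nomascus_arenarius),Sciurus_major)) (15 taxa).
The first is nested inside the second, so Clostridium_major shares a more recent common ancestor with Apis_robustus.

Apis_robustus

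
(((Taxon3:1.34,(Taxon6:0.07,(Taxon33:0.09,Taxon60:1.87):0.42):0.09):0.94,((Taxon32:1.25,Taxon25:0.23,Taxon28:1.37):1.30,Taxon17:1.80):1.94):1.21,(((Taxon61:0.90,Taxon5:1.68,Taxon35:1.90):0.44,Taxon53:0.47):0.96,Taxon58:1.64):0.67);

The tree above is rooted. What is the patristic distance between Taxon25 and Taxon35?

8.65

The path runs Taxon25 → … → MRCA → … → Taxon35; the MRCA is the root of the tree.
Branch lengths along that path: 0.23 + 1.30 + 1.94 + 1.21 + 0.67 + 0.96 + 0.44 + 1.90 = 8.65.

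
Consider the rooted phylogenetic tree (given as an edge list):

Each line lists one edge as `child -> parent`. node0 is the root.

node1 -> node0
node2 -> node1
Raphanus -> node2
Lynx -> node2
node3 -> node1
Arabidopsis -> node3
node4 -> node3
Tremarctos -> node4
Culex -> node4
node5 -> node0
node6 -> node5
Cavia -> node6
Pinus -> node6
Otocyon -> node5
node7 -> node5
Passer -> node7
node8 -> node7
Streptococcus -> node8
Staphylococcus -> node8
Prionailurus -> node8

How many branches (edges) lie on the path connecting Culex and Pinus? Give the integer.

7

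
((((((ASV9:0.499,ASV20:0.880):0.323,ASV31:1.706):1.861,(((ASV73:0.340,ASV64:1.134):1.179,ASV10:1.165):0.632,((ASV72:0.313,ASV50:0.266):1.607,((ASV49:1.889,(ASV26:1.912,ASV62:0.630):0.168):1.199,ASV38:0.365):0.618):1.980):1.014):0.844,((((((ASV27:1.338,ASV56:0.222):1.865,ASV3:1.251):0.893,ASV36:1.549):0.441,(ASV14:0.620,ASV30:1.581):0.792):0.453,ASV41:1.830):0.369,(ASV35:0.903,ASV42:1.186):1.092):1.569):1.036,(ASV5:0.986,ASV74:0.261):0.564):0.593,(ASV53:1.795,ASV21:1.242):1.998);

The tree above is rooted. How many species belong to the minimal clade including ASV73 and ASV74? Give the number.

The MRCA of ASV73 and ASV74 is the node subtending (((((ASV9,ASV20),ASV31),(((ASV73,ASV64),ASV10),((ASV72,ASV50),((ASV49,(ASV26,ASV62)),ASV38)))),((((((ASV27,ASV56),ASV3),ASV36),(ASV14,ASV30)),ASV41),(ASV35,ASV42))),(ASV5,ASV74)).
That clade contains 23 terminal taxa: ASV10, ASV14, ASV20, ASV26, ASV27, ASV3, ASV30, ASV31, ASV35, ASV36, ASV38, ASV41, ASV42, ASV49, ASV5, ASV50, ASV56, ASV62, ASV64, ASV72, ASV73, ASV74, ASV9.

23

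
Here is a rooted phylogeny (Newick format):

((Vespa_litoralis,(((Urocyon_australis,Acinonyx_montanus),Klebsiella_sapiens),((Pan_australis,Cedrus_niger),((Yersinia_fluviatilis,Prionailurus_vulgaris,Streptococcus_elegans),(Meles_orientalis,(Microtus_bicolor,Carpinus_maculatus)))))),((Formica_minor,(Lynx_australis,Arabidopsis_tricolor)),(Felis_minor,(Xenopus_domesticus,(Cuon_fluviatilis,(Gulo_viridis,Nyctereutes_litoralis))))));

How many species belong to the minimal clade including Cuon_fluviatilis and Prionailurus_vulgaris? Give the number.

20

The MRCA of Cuon_fluviatilis and Prionailurus_vulgaris is the root, so the clade is the entire tree.
That clade contains 20 terminal taxa: Acinonyx_montanus, Arabidopsis_tricolor, Carpinus_maculatus, Cedrus_niger, Cuon_fluviatilis, Felis_minor, Formica_minor, Gulo_viridis, Klebsiella_sapiens, Lynx_australis, Meles_orientalis, Microtus_bicolor, Nyctereutes_litoralis, Pan_australis, Prionailurus_vulgaris, Streptococcus_elegans, Urocyon_australis, Vespa_litoralis, Xenopus_domesticus, Yersinia_fluviatilis.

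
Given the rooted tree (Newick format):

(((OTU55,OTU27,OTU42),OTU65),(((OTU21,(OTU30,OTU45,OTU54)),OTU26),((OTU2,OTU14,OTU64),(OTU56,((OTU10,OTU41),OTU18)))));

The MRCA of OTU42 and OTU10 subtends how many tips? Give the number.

16

The MRCA of OTU42 and OTU10 is the root, so the clade is the entire tree.
That clade contains 16 terminal taxa: OTU10, OTU14, OTU18, OTU2, OTU21, OTU26, OTU27, OTU30, OTU41, OTU42, OTU45, OTU54, OTU55, OTU56, OTU64, OTU65.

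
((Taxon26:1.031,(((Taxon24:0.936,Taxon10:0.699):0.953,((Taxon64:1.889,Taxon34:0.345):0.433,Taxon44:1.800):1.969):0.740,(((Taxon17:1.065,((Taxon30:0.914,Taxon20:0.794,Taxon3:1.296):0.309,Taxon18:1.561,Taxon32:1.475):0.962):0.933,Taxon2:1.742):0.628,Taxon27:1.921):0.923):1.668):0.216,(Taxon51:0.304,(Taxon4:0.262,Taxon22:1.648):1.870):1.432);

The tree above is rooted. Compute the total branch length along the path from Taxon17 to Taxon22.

10.383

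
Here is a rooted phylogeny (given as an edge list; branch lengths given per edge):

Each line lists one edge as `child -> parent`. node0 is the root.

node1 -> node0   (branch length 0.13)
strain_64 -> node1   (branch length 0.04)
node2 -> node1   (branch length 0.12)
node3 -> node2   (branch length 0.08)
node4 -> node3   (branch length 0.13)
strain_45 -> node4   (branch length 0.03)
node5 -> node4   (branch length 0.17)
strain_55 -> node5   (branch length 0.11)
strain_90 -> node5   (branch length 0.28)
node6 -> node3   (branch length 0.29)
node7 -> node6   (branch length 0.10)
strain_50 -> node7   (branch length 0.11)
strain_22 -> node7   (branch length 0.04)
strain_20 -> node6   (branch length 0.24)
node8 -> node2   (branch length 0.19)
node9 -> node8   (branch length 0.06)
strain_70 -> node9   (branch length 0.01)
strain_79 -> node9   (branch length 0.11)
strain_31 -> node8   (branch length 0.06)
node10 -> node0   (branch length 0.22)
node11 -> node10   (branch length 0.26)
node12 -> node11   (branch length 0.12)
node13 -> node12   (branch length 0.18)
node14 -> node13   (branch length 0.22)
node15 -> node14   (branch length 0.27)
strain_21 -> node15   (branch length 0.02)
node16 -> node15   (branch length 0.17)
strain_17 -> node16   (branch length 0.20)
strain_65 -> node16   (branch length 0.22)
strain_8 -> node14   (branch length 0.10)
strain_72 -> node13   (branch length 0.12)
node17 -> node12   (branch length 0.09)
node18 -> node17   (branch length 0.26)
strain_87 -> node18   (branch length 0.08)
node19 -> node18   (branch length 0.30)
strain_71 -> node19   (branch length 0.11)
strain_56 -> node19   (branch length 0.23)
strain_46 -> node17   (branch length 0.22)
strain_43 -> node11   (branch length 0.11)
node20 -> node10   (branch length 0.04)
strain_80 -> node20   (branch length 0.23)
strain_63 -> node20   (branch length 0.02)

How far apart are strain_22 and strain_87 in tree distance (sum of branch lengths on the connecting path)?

1.79

The path runs strain_22 → … → MRCA → … → strain_87; the MRCA is the root of the tree.
Branch lengths along that path: 0.04 + 0.10 + 0.29 + 0.08 + 0.12 + 0.13 + 0.22 + 0.26 + 0.12 + 0.09 + 0.26 + 0.08 = 1.79.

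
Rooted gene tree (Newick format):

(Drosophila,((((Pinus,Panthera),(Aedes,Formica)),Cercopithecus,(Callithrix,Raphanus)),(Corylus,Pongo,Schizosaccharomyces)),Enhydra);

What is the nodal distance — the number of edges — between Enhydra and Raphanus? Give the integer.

5

The MRCA of Enhydra and Raphanus is the root of the tree.
From Enhydra up to that node: 1 branch. From Raphanus up to the same node: 4 branches. Total: 1 + 4 = 5.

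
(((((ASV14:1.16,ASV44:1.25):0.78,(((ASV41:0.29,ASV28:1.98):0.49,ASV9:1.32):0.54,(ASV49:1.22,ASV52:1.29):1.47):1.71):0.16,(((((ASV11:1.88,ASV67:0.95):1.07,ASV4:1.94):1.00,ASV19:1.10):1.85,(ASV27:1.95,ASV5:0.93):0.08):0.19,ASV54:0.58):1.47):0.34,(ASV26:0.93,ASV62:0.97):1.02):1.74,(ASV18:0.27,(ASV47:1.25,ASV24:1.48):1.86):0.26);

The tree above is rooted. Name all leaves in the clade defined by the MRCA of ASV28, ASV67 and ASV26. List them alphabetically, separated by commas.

Tracing ASV28: it sits inside (ASV41,ASV28).
Tracing ASV67: it sits inside (ASV11,ASV67).
Tracing ASV26: it sits inside (ASV26,ASV62).
The smallest clade enclosing all 3 is ((((ASV14,ASV44),(((ASV41,ASV28),ASV9),(ASV49,ASV52))),(((((ASV11,ASV67),ASV4),ASV19),(ASV27,ASV5)),ASV54)),(ASV26,ASV62)); the answer is its 16 terminal taxa in alphabetical order.

ASV11, ASV14, ASV19, ASV26, ASV27, ASV28, ASV4, ASV41, ASV44, ASV49, ASV5, ASV52, ASV54, ASV62, ASV67, ASV9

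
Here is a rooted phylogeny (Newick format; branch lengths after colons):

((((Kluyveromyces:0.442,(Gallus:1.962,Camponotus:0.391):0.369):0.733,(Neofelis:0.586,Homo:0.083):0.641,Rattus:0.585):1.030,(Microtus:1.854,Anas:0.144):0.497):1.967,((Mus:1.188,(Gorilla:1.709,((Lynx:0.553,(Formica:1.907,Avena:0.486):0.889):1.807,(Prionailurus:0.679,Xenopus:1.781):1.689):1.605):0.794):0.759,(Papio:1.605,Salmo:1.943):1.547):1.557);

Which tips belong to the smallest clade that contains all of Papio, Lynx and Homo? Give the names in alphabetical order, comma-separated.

Anas, Avena, Camponotus, Formica, Gallus, Gorilla, Homo, Kluyveromyces, Lynx, Microtus, Mus, Neofelis, Papio, Prionailurus, Rattus, Salmo, Xenopus

Tracing Papio: it sits inside (Papio,Salmo).
Tracing Lynx: it sits inside (Lynx,(Formica,Avena)).
Tracing Homo: it sits inside (Neofelis,Homo).
The smallest clade enclosing all 3 is the whole tree (their MRCA is the root), so the answer is all 17 tips in alphabetical order.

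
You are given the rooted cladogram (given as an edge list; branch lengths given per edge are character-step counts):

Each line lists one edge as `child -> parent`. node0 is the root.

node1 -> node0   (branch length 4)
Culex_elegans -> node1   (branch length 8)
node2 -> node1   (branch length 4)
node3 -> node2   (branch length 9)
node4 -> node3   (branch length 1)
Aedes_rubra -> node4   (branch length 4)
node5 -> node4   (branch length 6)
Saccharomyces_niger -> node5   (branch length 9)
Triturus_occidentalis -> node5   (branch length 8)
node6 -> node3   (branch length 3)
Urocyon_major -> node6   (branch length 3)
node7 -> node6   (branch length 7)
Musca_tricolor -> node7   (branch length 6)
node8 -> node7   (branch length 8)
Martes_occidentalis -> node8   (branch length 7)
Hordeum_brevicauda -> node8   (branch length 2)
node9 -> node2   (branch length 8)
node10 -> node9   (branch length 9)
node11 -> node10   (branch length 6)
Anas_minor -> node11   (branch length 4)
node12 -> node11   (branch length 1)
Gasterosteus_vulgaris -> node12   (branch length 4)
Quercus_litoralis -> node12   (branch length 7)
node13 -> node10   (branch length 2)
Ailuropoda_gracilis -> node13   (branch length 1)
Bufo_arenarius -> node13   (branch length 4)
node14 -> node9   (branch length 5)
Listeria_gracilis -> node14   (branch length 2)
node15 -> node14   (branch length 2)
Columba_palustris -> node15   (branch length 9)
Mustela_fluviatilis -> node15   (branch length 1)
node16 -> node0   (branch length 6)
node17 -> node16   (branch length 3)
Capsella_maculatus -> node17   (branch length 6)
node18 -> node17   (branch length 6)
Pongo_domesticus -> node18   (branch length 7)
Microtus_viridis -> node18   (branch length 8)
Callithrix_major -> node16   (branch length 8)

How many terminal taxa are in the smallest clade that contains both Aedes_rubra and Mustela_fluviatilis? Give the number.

15

The MRCA of Aedes_rubra and Mustela_fluviatilis is the node subtending (((Aedes_rubra,(Saccharomyces_niger,Triturus_occidentalis)),(Urocyon_major,(Musca_tricolor,(Martes_occidentalis,Hordeum_brevicauda)))),(((Anas_minor,(Gasterosteus_vulgaris,Quercus_litoralis)),(Ailuropoda_gracilis,Bufo_arenarius)),(Listeria_gracilis,(Columba_palustris,Mustela_fluviatilis)))).
That clade contains 15 terminal taxa: Aedes_rubra, Ailuropoda_gracilis, Anas_minor, Bufo_arenarius, Columba_palustris, Gasterosteus_vulgaris, Hordeum_brevicauda, Listeria_gracilis, Martes_occidentalis, Musca_tricolor, Mustela_fluviatilis, Quercus_litoralis, Saccharomyces_niger, Triturus_occidentalis, Urocyon_major.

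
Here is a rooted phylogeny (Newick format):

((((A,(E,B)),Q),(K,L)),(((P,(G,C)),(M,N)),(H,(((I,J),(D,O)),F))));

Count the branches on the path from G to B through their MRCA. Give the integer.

10

The MRCA of G and B is the root of the tree.
From G up to that node: 5 branches. From B up to the same node: 5 branches. Total: 5 + 5 = 10.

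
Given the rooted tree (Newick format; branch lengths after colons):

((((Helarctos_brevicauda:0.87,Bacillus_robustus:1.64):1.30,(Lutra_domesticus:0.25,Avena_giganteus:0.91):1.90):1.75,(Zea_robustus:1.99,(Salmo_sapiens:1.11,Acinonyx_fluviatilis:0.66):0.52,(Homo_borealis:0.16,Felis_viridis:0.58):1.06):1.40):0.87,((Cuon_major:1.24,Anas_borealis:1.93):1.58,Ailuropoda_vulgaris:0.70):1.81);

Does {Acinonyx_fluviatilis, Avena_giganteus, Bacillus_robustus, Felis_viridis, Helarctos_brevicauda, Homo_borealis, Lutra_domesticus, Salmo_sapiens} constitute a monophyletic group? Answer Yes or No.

No

The MRCA of the listed taxa subtends (((Helarctos_brevicauda,Bacillus_robustus),(Lutra_domesticus,Avena_giganteus)),(Zea_robustus,(Salmo_sapiens,Acinonyx_fluviatilis),(Homo_borealis,Felis_viridis))).
That clade also contains Zea_robustus, which is not in the proposed group, so the group is not monophyletic.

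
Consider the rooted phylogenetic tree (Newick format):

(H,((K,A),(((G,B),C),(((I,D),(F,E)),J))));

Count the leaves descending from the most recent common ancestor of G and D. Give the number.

8

The MRCA of G and D is the node subtending (((G,B),C),(((I,D),(F,E)),J)).
That clade contains 8 terminal taxa: B, C, D, E, F, G, I, J.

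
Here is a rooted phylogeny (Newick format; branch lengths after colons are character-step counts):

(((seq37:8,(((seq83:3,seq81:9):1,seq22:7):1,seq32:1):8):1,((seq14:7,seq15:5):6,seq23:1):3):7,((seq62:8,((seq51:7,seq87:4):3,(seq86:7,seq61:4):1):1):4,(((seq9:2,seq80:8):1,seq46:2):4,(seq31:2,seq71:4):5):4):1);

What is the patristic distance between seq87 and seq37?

29

The path runs seq87 → … → MRCA → … → seq37; the MRCA is the root of the tree.
Branch lengths along that path: 4 + 3 + 1 + 4 + 1 + 7 + 1 + 8 = 29.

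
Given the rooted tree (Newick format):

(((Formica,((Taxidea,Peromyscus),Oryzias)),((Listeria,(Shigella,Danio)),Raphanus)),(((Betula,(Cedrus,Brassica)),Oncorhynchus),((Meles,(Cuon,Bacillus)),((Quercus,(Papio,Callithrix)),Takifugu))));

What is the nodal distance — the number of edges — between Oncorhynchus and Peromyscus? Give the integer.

8

The MRCA of Oncorhynchus and Peromyscus is the root of the tree.
From Oncorhynchus up to that node: 3 branches. From Peromyscus up to the same node: 5 branches. Total: 3 + 5 = 8.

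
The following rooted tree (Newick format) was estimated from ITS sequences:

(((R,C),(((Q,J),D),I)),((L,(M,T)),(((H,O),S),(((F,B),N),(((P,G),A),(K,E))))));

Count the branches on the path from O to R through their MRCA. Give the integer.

The MRCA of O and R is the root of the tree.
From O up to that node: 5 branches. From R up to the same node: 3 branches. Total: 5 + 3 = 8.

8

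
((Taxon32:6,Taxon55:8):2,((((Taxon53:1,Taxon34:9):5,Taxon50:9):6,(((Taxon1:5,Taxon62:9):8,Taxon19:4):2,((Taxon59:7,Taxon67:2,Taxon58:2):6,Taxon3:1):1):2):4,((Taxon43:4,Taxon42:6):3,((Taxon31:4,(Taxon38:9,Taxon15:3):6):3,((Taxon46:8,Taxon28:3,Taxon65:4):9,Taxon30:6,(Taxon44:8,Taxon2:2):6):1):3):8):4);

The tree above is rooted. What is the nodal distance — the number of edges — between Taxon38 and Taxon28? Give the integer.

6

The MRCA of Taxon38 and Taxon28 is the node subtending ((Taxon31,(Taxon38,Taxon15)),((Taxon46,Taxon28,Taxon65),Taxon30,(Taxon44,Taxon2))).
From Taxon38 up to that node: 3 branches. From Taxon28 up to the same node: 3 branches. Total: 3 + 3 = 6.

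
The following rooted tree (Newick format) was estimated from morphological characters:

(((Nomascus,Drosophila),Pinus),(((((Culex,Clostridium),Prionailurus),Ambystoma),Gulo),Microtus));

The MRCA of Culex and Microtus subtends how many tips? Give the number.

6

The MRCA of Culex and Microtus is the node subtending (((((Culex,Clostridium),Prionailurus),Ambystoma),Gulo),Microtus).
That clade contains 6 terminal taxa: Ambystoma, Clostridium, Culex, Gulo, Microtus, Prionailurus.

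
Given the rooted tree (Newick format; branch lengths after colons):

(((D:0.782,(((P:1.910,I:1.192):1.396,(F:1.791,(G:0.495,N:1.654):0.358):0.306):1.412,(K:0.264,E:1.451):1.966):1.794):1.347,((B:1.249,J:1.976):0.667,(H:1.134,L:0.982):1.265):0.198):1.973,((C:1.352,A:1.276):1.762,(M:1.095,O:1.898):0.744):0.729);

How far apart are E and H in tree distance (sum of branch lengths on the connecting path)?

The path runs E → … → MRCA → … → H; the MRCA is the node subtending ((D,(((P,I),(F,(G,N))),(K,E))),((B,J),(H,L))).
Branch lengths along that path: 1.451 + 1.966 + 1.794 + 1.347 + 0.198 + 1.265 + 1.134 = 9.155.

9.155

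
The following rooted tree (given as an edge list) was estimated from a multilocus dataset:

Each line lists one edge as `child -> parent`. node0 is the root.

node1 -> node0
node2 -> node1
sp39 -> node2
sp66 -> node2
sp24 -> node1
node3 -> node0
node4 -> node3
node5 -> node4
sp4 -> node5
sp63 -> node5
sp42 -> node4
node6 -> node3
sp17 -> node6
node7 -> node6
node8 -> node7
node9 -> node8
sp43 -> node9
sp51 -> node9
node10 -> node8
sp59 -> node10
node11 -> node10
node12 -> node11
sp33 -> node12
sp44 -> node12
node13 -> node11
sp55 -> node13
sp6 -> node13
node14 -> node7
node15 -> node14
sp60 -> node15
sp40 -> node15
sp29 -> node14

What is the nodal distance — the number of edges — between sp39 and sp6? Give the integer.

The MRCA of sp39 and sp6 is the root of the tree.
From sp39 up to that node: 3 branches. From sp6 up to the same node: 8 branches. Total: 3 + 8 = 11.

11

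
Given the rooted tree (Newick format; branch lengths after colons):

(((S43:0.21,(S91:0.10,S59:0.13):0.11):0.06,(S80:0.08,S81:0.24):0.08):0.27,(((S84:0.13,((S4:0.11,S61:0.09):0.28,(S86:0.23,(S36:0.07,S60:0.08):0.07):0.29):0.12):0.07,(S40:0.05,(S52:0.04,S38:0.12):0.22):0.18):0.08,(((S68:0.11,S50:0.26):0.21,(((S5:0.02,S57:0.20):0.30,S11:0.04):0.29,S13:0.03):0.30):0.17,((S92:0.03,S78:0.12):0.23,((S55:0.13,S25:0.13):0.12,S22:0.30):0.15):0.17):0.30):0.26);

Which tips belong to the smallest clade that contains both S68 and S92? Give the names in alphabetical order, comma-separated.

S11, S13, S22, S25, S5, S50, S55, S57, S68, S78, S92

Tracing S68: it sits inside (S68,S50).
Tracing S92: it sits inside (S92,S78).
The smallest clade enclosing both is (((S68,S50),(((S5,S57),S11),S13)),((S92,S78),((S55,S25),S22))); the answer is its 11 terminal taxa in alphabetical order.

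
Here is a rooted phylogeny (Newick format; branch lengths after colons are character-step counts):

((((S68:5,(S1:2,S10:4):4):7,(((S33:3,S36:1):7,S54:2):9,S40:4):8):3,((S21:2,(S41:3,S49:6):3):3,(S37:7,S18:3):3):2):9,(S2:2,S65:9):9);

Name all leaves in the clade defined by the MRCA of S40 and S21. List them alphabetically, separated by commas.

S1, S10, S18, S21, S33, S36, S37, S40, S41, S49, S54, S68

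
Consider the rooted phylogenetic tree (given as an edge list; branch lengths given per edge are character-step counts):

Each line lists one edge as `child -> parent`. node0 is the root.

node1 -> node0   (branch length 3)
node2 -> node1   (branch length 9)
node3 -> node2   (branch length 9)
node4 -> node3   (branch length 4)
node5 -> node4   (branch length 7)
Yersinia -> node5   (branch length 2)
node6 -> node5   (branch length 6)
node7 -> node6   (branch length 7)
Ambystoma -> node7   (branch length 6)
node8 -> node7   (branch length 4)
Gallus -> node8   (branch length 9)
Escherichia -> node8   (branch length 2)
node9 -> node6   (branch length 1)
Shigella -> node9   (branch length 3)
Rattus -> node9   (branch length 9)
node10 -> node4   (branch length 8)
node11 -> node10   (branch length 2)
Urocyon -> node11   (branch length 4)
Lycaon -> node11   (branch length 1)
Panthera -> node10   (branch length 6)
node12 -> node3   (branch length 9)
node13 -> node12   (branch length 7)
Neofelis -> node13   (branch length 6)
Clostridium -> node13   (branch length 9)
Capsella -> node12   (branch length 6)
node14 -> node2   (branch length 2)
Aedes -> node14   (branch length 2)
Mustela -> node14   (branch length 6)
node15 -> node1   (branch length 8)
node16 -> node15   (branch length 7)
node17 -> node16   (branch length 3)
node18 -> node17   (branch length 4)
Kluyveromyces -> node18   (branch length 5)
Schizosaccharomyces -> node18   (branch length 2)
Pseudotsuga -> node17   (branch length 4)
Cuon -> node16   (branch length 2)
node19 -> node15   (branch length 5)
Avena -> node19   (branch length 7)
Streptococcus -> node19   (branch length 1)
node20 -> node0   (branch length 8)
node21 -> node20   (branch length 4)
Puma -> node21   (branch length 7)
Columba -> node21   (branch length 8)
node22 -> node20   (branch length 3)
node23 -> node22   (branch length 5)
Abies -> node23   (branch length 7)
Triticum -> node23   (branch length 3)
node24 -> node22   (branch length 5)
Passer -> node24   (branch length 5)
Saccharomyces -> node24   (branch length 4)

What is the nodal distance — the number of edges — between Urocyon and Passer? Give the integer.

11

The MRCA of Urocyon and Passer is the root of the tree.
From Urocyon up to that node: 7 branches. From Passer up to the same node: 4 branches. Total: 7 + 4 = 11.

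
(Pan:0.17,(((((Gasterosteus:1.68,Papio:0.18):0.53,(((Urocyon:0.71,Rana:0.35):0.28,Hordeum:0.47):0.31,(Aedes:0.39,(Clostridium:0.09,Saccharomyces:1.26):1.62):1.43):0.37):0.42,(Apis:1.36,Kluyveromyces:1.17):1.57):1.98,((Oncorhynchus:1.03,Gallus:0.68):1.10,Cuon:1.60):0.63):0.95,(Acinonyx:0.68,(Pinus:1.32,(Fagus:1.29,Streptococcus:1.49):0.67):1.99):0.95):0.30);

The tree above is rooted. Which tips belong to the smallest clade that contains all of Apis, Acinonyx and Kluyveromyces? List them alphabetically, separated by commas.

Acinonyx, Aedes, Apis, Clostridium, Cuon, Fagus, Gallus, Gasterosteus, Hordeum, Kluyveromyces, Oncorhynchus, Papio, Pinus, Rana, Saccharomyces, Streptococcus, Urocyon

Tracing Apis: it sits inside (Apis,Kluyveromyces).
Tracing Acinonyx: it sits inside (Acinonyx,(Pinus,(Fagus,Streptococcus))).
Tracing Kluyveromyces: it sits inside (Apis,Kluyveromyces).
The smallest clade enclosing all 3 is (((((Gasterosteus,Papio),(((Urocyon,Rana),Hordeum),(Aedes,(Clostridium,Saccharomyces)))),(Apis,Kluyveromyces)),((Oncorhynchus,Gallus),Cuon)),(Acinonyx,(Pinus,(Fagus,Streptococcus)))); the answer is its 17 terminal taxa in alphabetical order.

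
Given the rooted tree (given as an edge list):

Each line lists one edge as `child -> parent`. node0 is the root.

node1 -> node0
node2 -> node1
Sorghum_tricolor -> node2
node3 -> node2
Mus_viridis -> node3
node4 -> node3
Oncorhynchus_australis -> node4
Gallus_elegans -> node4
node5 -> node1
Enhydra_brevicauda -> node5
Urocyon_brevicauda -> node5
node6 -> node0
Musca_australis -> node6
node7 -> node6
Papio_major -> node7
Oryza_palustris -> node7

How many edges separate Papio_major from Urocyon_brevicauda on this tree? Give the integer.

The MRCA of Papio_major and Urocyon_brevicauda is the root of the tree.
From Papio_major up to that node: 3 branches. From Urocyon_brevicauda up to the same node: 3 branches. Total: 3 + 3 = 6.

6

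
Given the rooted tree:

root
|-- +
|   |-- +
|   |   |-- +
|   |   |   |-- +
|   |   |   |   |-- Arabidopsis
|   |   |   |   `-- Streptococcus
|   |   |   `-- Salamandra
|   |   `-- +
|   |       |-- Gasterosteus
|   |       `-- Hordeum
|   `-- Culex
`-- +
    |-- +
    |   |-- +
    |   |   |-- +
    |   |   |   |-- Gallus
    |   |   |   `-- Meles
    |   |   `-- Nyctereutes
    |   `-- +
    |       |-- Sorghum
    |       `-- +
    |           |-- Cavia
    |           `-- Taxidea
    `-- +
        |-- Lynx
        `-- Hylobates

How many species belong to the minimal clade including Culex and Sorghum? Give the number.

The MRCA of Culex and Sorghum is the root, so the clade is the entire tree.
That clade contains 14 terminal taxa: Arabidopsis, Cavia, Culex, Gallus, Gasterosteus, Hordeum, Hylobates, Lynx, Meles, Nyctereutes, Salamandra, Sorghum, Streptococcus, Taxidea.

14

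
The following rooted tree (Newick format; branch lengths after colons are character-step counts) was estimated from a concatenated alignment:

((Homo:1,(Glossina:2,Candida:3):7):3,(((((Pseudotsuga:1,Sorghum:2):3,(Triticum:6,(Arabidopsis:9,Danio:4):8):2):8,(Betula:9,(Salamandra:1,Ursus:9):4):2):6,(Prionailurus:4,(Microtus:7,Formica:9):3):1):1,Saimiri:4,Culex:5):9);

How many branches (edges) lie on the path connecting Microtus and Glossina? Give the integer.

The MRCA of Microtus and Glossina is the root of the tree.
From Microtus up to that node: 5 branches. From Glossina up to the same node: 3 branches. Total: 5 + 3 = 8.

8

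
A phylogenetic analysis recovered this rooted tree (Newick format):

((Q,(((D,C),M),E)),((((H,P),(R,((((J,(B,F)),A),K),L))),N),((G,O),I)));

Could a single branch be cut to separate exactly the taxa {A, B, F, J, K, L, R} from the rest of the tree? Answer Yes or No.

The most recent common ancestor of these taxa subtends (R,((((J,(B,F)),A),K),L)).
That clade has exactly 7 tips — every listed taxon and nothing else — so the group is monophyletic.

Yes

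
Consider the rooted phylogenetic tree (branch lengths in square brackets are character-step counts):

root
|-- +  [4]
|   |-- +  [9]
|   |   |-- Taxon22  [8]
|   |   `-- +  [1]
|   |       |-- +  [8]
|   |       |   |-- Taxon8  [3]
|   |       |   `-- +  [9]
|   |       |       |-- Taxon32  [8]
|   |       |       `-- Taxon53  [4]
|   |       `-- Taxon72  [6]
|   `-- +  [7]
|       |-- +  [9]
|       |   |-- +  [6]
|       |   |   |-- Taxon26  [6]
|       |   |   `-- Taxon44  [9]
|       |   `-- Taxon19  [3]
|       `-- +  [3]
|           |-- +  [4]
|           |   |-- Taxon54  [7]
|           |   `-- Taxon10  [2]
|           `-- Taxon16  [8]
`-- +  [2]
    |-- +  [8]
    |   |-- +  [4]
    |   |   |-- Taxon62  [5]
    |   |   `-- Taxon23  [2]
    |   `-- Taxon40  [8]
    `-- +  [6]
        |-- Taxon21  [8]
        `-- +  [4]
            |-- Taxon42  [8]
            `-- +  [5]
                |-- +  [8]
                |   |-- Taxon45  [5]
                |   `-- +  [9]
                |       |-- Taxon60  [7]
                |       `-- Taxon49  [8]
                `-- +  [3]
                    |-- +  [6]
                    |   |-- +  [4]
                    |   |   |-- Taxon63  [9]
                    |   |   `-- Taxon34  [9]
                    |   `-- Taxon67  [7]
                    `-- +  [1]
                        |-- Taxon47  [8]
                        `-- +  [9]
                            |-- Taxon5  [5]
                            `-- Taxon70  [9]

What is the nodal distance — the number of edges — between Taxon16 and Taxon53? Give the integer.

The MRCA of Taxon16 and Taxon53 is the node subtending ((Taxon22,((Taxon8,(Taxon32,Taxon53)),Taxon72)),(((Taxon26,Taxon44),Taxon19),((Taxon54,Taxon10),Taxon16))).
From Taxon16 up to that node: 3 branches. From Taxon53 up to the same node: 5 branches. Total: 3 + 5 = 8.

8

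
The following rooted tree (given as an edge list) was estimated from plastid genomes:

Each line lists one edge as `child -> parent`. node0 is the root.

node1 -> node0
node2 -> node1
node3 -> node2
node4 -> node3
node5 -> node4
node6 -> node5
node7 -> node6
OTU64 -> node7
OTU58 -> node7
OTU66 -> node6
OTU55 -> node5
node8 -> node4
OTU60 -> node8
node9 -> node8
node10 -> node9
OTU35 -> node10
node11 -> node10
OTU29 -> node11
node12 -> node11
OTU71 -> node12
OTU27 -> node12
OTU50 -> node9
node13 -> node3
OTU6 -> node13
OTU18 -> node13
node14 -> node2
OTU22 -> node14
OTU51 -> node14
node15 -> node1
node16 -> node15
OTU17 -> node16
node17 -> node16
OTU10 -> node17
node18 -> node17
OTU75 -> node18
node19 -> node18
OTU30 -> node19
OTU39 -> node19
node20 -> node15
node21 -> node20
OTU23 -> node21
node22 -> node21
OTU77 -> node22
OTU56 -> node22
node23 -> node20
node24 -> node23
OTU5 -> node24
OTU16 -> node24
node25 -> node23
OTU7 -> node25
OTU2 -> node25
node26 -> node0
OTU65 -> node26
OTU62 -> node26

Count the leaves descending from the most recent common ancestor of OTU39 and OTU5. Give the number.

12

The MRCA of OTU39 and OTU5 is the node subtending ((OTU17,(OTU10,(OTU75,(OTU30,OTU39)))),((OTU23,(OTU77,OTU56)),((OTU5,OTU16),(OTU7,OTU2)))).
That clade contains 12 terminal taxa: OTU10, OTU16, OTU17, OTU2, OTU23, OTU30, OTU39, OTU5, OTU56, OTU7, OTU75, OTU77.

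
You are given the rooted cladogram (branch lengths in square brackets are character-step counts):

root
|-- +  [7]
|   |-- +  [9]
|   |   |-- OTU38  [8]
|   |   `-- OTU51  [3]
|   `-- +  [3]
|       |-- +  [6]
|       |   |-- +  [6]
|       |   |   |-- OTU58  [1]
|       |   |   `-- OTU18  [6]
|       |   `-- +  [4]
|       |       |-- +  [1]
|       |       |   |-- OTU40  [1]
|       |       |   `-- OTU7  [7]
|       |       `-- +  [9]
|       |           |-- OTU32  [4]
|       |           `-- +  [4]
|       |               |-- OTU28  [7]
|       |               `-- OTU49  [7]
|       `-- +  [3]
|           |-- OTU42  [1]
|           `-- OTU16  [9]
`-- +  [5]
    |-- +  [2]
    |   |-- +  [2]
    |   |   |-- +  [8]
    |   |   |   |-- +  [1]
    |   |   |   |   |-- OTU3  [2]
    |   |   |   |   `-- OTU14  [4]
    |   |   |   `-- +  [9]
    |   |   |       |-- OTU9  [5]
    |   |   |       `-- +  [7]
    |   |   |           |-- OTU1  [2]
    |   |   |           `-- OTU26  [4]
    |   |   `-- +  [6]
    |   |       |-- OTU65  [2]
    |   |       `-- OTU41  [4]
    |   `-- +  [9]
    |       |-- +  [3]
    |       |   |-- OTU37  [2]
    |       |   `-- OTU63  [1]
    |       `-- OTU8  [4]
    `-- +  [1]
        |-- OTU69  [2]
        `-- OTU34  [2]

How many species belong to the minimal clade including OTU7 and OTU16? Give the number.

The MRCA of OTU7 and OTU16 is the node subtending (((OTU58,OTU18),((OTU40,OTU7),(OTU32,(OTU28,OTU49)))),(OTU42,OTU16)).
That clade contains 9 terminal taxa: OTU16, OTU18, OTU28, OTU32, OTU40, OTU42, OTU49, OTU58, OTU7.

9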